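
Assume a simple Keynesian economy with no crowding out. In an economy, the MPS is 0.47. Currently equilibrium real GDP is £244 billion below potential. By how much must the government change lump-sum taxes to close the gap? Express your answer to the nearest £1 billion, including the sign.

−£216 billion

MPC = 1 − MPS = 1 − 0.47 = 0.53.
Spending multiplier = 1/(1 − MPC) = 1/(1 − 0.53) = 1/0.47 ≈ 2.128.
Tax multiplier = −c·k = −0.53/0.47 ≈ −1.128. Need ΔY = +£244 billion, so ΔT = ΔY/(−c·k) = −(+£244 billion) × 0.47 / 0.53 ≈ −£216 billion.
The government should cut lump-sum taxes by £216 billion.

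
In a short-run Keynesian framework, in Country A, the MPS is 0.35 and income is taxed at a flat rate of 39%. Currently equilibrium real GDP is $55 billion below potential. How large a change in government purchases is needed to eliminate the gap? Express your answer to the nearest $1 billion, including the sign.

+$33 billion

MPC = 1 − MPS = 1 − 0.35 = 0.65.
Spending multiplier = 1/(1 − c(1−t)) = 1/(1 − 0.65×0.61) = 1/0.6035 ≈ 1.657.
Need ΔY = +$55 billion, so ΔG = ΔY/k = (+$55 billion) × 0.6035 ≈ +$33 billion.
The government should increase government purchases by $33 billion.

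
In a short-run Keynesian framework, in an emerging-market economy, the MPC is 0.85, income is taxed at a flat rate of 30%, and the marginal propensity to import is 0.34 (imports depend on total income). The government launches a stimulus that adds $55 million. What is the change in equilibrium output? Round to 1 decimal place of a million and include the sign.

Expenditure multiplier = 1/(1 − c(1−t) + m) = 1/(1 − 0.85×0.7 + 0.34) = 1/0.745 ≈ 1.342.
ΔY = k × ΔG = (+$55 million) / 0.745 ≈ +$73.8 million.

+$73.8 million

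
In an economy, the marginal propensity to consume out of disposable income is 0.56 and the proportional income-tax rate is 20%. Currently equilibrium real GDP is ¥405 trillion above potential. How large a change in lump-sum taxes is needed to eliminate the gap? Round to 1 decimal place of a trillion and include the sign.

+¥399.2 trillion

Spending multiplier = 1/(1 − c(1−t)) = 1/(1 − 0.56×0.8) = 1/0.552 ≈ 1.812.
Tax multiplier = −c·k = −0.56/0.552 ≈ −1.014. Need ΔY = −¥405 trillion, so ΔT = ΔY/(−c·k) = −(−¥405 trillion) × 0.552 / 0.56 ≈ +¥399.2 trillion.
The government should raise lump-sum taxes by ¥399.2 trillion.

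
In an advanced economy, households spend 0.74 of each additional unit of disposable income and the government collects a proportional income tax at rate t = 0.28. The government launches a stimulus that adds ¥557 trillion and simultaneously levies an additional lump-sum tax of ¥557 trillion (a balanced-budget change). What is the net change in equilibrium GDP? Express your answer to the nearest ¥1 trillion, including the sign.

Expenditure multiplier = 1/(1 − c(1−t)) = 1/(1 − 0.74×0.72) = 1/0.4672 ≈ 2.14.
ΔG contributes k·ΔG = (+¥557 trillion) / 0.4672 ≈ +¥1,192.2 trillion.
ΔT of +¥557 trillion changes first-round spending by −c·ΔT = −¥412.18 trillion, contributing k·(−c·ΔT) = (−¥412.18 trillion) / 0.4672 ≈ −¥882.2 trillion.
Net ΔY = k(ΔG − c·ΔT) = (+¥144.82 trillion) / 0.4672 ≈ +¥310 trillion.

+¥310 trillion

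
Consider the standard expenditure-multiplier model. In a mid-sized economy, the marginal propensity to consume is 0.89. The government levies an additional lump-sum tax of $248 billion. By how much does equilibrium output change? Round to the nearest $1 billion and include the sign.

−$2,007 billion

A lump-sum tax change of +$248 billion shifts disposable income by −$248 billion; first-round consumption changes by −c × ΔT = −0.89 × (+$248 billion) = −$220.72 billion.
Expenditure multiplier = 1/(1 − MPC) = 1/(1 − 0.89) = 1/0.11 ≈ 9.091.
The tax multiplier is −c × k ≈ −8.091, so ΔY = k × (−c·ΔT) = (−$220.72 billion) / 0.11 ≈ −$2,007 billion.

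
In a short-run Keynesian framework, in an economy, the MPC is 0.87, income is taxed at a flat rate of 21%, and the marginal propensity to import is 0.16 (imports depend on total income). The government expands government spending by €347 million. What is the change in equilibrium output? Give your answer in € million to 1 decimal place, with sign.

Government-spending multiplier = 1/(1 − c(1−t) + m) = 1/(1 − 0.87×0.79 + 0.16) = 1/0.4727 ≈ 2.116.
ΔY = k × ΔG = (+€347 million) / 0.4727 ≈ +€734.1 million.

+€734.1 million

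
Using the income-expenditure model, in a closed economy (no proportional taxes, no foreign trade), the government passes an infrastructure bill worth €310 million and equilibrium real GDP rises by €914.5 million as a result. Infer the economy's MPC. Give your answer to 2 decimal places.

0.66

Implied spending multiplier k = ΔY/ΔG = 914.5/310 = 2.95.
Since k = 1/(1 − MPC), MPC = 1 − 1/k = 1 − ΔG/ΔY = 1 − 310/914.5 ≈ 0.66.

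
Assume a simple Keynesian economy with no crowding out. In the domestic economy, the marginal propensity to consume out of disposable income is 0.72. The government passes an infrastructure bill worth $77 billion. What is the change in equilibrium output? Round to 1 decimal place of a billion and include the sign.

+$275.0 billion

Government-spending multiplier = 1/(1 − MPC) = 1/(1 − 0.72) = 1/0.28 ≈ 3.571.
ΔY = k × ΔG = (+$77 billion) / 0.28 = +$275 billion.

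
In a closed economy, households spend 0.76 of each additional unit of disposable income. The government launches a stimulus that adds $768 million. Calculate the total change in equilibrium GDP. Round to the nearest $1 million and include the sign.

+$3,200 million

Expenditure multiplier = 1/(1 − MPC) = 1/(1 − 0.76) = 1/0.24 ≈ 4.167.
ΔY = k × ΔG = (+$768 million) / 0.24 = +$3,200 million.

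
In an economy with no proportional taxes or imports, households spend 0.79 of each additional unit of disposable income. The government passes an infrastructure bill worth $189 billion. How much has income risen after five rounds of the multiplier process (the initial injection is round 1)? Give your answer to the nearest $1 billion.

$623 billion

Round 1 adds ΔG = $189 billion; each later round is MPC = 0.79 times the previous.
After 5 rounds: 189 + 149.31 + 117.9549 + 93.184371 + 73.61565309 = ΔG·(1 − c^5)/(1 − c) = 189 × (1 − 0.3077056399)/0.21 ≈ $623 billion.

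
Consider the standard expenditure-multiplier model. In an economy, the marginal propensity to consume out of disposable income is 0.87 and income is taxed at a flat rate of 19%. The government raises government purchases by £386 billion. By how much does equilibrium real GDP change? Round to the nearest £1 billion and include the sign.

Expenditure multiplier = 1/(1 − c(1−t)) = 1/(1 − 0.87×0.81) = 1/0.2953 ≈ 3.386.
ΔY = k × ΔG = (+£386 billion) / 0.2953 ≈ +£1,307 billion.

+£1,307 billion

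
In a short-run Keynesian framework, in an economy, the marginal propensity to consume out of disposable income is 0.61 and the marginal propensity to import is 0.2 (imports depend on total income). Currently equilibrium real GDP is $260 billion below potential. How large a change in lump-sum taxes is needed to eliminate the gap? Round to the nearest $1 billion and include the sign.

−$251 billion

Spending multiplier = 1/(1 − c + m) = 1/(1 − 0.61 + 0.2) = 1/0.59 ≈ 1.695.
Tax multiplier = −c·k = −0.61/0.59 ≈ −1.034. Need ΔY = +$260 billion, so ΔT = ΔY/(−c·k) = −(+$260 billion) × 0.59 / 0.61 ≈ −$251 billion.
The government should cut lump-sum taxes by $251 billion.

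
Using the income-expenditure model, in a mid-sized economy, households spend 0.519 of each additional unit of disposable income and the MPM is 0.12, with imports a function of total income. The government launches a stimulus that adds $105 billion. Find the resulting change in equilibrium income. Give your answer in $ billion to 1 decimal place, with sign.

+$174.7 billion

Expenditure multiplier = 1/(1 − c + m) = 1/(1 − 0.519 + 0.12) = 1/0.601 ≈ 1.664.
ΔY = k × ΔG = (+$105 billion) / 0.601 ≈ +$174.7 billion.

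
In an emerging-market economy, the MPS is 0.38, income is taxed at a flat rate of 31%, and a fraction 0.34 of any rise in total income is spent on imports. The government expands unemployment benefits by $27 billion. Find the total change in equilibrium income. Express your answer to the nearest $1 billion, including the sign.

+$18 billion

MPC = 1 − MPS = 1 − 0.38 = 0.62.
The transfer change shifts disposable income by +$27 billion, so first-round consumption changes by c·ΔTR = 0.62 × (+$27 billion) = +$16.74 billion.
Expenditure multiplier = 1/(1 − c(1−t) + m) = 1/(1 − 0.62×0.69 + 0.34) = 1/0.9122 ≈ 1.096.
The transfer multiplier is c × k ≈ 0.68, so ΔY = k × (c·ΔTR) = (+$16.74 billion) / 0.9122 ≈ +$18 billion.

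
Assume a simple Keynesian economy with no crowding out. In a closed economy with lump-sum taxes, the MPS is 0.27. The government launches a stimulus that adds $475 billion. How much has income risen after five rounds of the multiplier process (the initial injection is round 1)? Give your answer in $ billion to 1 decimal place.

MPC = 1 − MPS = 1 − 0.27 = 0.73.
Round 1 adds ΔG = $475 billion; each later round is MPC = 0.73 times the previous.
After 5 rounds: 475 + 346.75 + 253.1275 + 184.783075 + 134.89164475 = ΔG·(1 − c^5)/(1 − c) = 475 × (1 − 0.2073071593)/0.27 ≈ $1,394.6 billion.

$1,394.6 billion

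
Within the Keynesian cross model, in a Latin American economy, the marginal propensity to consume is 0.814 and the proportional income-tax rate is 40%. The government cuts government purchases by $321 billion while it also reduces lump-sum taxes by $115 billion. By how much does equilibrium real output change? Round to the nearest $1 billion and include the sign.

Expenditure multiplier = 1/(1 − c(1−t)) = 1/(1 − 0.814×0.6) = 1/0.5116 ≈ 1.955.
ΔG contributes k·ΔG = (−$321 billion) / 0.5116 ≈ −$627.4 billion.
ΔT of −$115 billion changes first-round spending by −c·ΔT = +$93.61 billion, contributing k·(−c·ΔT) = (+$93.61 billion) / 0.5116 ≈ +$183 billion.
Net ΔY = k(ΔG − c·ΔT) = (−$227.39 billion) / 0.5116 ≈ −$444 billion.

−$444 billion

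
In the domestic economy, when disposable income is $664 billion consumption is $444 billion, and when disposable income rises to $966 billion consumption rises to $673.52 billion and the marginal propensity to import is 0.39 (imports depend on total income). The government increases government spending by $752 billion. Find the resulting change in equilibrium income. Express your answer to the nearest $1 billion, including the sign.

MPC = ΔC/ΔYd = (673.52 − 444)/(966 − 664) = 229.52/302 = 0.76.
Expenditure multiplier = 1/(1 − c + m) = 1/(1 − 0.76 + 0.39) = 1/0.63 ≈ 1.587.
ΔY = k × ΔG = (+$752 billion) / 0.63 ≈ +$1,194 billion.

+$1,194 billion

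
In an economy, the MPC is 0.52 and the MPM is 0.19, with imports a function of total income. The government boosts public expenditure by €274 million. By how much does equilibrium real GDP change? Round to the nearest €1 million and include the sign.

Expenditure multiplier = 1/(1 − c + m) = 1/(1 − 0.52 + 0.19) = 1/0.67 ≈ 1.493.
ΔY = k × ΔG = (+€274 million) / 0.67 ≈ +€409 million.

+€409 million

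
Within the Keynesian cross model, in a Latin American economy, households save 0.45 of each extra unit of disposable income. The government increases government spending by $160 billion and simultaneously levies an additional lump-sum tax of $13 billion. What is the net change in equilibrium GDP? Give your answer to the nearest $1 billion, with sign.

+$340 billion

MPC = 1 − MPS = 1 − 0.45 = 0.55.
Expenditure multiplier = 1/(1 − MPC) = 1/(1 − 0.55) = 1/0.45 ≈ 2.222.
ΔG contributes k·ΔG = (+$160 billion) / 0.45 ≈ +$355.6 billion.
ΔT of +$13 billion changes first-round spending by −c·ΔT = −$7.15 billion, contributing k·(−c·ΔT) = (−$7.15 billion) / 0.45 ≈ −$15.9 billion.
Net ΔY = k(ΔG − c·ΔT) = (+$152.85 billion) / 0.45 ≈ +$340 billion.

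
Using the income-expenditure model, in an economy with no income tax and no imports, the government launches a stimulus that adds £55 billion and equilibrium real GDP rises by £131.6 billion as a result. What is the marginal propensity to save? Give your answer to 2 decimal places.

0.42

Implied spending multiplier k = ΔY/ΔG = 131.6/55 ≈ 2.3927.
Since k = 1/(1 − MPC), MPC = 1 − 1/k = 1 − ΔG/ΔY = 1 − 55/131.6 ≈ 0.58.
MPS = 1 − MPC = 0.42.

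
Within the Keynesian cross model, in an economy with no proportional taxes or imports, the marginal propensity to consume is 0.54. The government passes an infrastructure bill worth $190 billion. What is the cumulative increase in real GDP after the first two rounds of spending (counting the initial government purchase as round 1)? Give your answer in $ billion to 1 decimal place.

Round 1 adds ΔG = $190 billion; each later round is MPC = 0.54 times the previous.
After 2 rounds: 190 + 102.6 = ΔG·(1 − c^2)/(1 − c) = 190 × (1 − 0.2916)/0.46 = $292.6 billion.

$292.6 billion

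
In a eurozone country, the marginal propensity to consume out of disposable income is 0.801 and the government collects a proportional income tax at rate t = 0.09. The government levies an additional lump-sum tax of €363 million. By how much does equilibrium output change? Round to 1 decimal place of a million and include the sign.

−€1,072.6 million

A lump-sum tax change of +€363 million shifts disposable income by −€363 million; first-round consumption changes by −c × ΔT = −0.801 × (+€363 million) = −€290.763 million.
Expenditure multiplier = 1/(1 − c(1−t)) = 1/(1 − 0.801×0.91) = 1/0.27109 ≈ 3.689.
The tax multiplier is −c × k ≈ −2.955, so ΔY = k × (−c·ΔT) = (−€290.763 million) / 0.27109 ≈ −€1,072.6 million.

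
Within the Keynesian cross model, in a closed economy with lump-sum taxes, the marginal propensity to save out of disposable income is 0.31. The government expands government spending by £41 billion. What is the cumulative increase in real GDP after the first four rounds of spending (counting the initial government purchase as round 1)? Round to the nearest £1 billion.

MPC = 1 − MPS = 1 − 0.31 = 0.69.
Round 1 adds ΔG = £41 billion; each later round is MPC = 0.69 times the previous.
After 4 rounds: 41 + 28.29 + 19.5201 + 13.468869 = ΔG·(1 − c^4)/(1 − c) = 41 × (1 − 0.22667121)/0.31 ≈ £102 billion.

£102 billion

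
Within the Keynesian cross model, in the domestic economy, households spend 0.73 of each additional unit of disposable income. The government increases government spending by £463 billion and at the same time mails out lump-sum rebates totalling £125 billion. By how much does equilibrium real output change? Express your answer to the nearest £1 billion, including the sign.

+£2,053 billion

Expenditure multiplier = 1/(1 − MPC) = 1/(1 − 0.73) = 1/0.27 ≈ 3.704.
ΔG contributes k·ΔG = (+£463 billion) / 0.27 ≈ +£1,714.8 billion.
ΔT of −£125 billion changes first-round spending by −c·ΔT = +£91.25 billion, contributing k·(−c·ΔT) = (+£91.25 billion) / 0.27 ≈ +£338 billion.
Net ΔY = k(ΔG − c·ΔT) = (+£554.25 billion) / 0.27 ≈ +£2,053 billion.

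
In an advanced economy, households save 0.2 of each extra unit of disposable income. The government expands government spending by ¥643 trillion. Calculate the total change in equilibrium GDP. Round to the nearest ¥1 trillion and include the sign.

MPC = 1 − MPS = 1 − 0.2 = 0.8.
Government-spending multiplier = 1/(1 − MPC) = 1/(1 − 0.8) = 1/0.2 = 5.
ΔY = k × ΔG = (+¥643 trillion) / 0.2 = +¥3,215 trillion.

+¥3,215 trillion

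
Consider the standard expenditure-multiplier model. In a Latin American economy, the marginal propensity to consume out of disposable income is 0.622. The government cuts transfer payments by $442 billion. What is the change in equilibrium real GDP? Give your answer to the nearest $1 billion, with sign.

−$727 billion

The transfer change shifts disposable income by −$442 billion, so first-round consumption changes by c·ΔTR = 0.622 × (−$442 billion) = −$274.924 billion.
Expenditure multiplier = 1/(1 − MPC) = 1/(1 − 0.622) = 1/0.378 ≈ 2.646.
The transfer multiplier is c × k ≈ 1.646, so ΔY = k × (c·ΔTR) = (−$274.924 billion) / 0.378 ≈ −$727 billion.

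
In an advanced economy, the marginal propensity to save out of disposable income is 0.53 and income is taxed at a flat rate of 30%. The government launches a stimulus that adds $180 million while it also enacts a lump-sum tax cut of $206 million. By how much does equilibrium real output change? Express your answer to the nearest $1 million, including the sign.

+$413 million

MPC = 1 − MPS = 1 − 0.53 = 0.47.
Expenditure multiplier = 1/(1 − c(1−t)) = 1/(1 − 0.47×0.7) = 1/0.671 ≈ 1.49.
ΔG contributes k·ΔG = (+$180 million) / 0.671 ≈ +$268.3 million.
ΔT of −$206 million changes first-round spending by −c·ΔT = +$96.82 million, contributing k·(−c·ΔT) = (+$96.82 million) / 0.671 ≈ +$144.3 million.
Net ΔY = k(ΔG − c·ΔT) = (+$276.82 million) / 0.671 ≈ +$413 million.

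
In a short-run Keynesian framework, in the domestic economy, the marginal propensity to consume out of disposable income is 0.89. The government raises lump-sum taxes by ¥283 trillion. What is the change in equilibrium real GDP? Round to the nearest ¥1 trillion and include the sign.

A lump-sum tax change of +¥283 trillion shifts disposable income by −¥283 trillion; first-round consumption changes by −c × ΔT = −0.89 × (+¥283 trillion) = −¥251.87 trillion.
Expenditure multiplier = 1/(1 − MPC) = 1/(1 − 0.89) = 1/0.11 ≈ 9.091.
The tax multiplier is −c × k ≈ −8.091, so ΔY = k × (−c·ΔT) = (−¥251.87 trillion) / 0.11 ≈ −¥2,290 trillion.

−¥2,290 trillion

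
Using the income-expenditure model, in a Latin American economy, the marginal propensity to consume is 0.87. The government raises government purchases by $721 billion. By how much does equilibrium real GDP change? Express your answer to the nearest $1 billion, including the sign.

+$5,546 billion

Government-spending multiplier = 1/(1 − MPC) = 1/(1 − 0.87) = 1/0.13 ≈ 7.692.
ΔY = k × ΔG = (+$721 billion) / 0.13 ≈ +$5,546 billion.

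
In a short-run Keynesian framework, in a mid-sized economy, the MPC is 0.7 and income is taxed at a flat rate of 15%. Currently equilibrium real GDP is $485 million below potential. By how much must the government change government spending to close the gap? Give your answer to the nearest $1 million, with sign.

Spending multiplier = 1/(1 − c(1−t)) = 1/(1 − 0.7×0.85) = 1/0.405 ≈ 2.469.
Need ΔY = +$485 million, so ΔG = ΔY/k = (+$485 million) × 0.405 ≈ +$196 million.
The government should increase government spending by $196 million.

+$196 million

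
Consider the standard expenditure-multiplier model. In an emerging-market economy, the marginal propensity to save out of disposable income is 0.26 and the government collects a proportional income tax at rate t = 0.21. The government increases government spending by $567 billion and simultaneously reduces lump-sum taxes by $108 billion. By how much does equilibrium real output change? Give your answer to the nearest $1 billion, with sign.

+$1,557 billion

MPC = 1 − MPS = 1 − 0.26 = 0.74.
Expenditure multiplier = 1/(1 − c(1−t)) = 1/(1 − 0.74×0.79) = 1/0.4154 ≈ 2.407.
ΔG contributes k·ΔG = (+$567 billion) / 0.4154 ≈ +$1,364.9 billion.
ΔT of −$108 billion changes first-round spending by −c·ΔT = +$79.92 billion, contributing k·(−c·ΔT) = (+$79.92 billion) / 0.4154 ≈ +$192.4 billion.
Net ΔY = k(ΔG − c·ΔT) = (+$646.92 billion) / 0.4154 ≈ +$1,557 billion.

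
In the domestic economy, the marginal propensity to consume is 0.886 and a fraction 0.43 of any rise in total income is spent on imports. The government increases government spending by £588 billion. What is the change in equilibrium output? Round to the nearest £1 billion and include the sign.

Government-spending multiplier = 1/(1 − c + m) = 1/(1 − 0.886 + 0.43) = 1/0.544 ≈ 1.838.
ΔY = k × ΔG = (+£588 billion) / 0.544 ≈ +£1,081 billion.

+£1,081 billion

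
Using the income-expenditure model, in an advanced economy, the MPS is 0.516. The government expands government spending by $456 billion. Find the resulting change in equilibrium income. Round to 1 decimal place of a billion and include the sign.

MPC = 1 − MPS = 1 − 0.516 = 0.484.
Government-spending multiplier = 1/(1 − MPC) = 1/(1 − 0.484) = 1/0.516 ≈ 1.938.
ΔY = k × ΔG = (+$456 billion) / 0.516 ≈ +$883.7 billion.

+$883.7 billion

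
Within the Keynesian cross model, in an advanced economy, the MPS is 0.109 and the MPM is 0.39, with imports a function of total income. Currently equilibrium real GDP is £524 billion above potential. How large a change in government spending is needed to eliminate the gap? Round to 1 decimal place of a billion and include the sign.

−£261.5 billion

MPC = 1 − MPS = 1 − 0.109 = 0.891.
Spending multiplier = 1/(1 − c + m) = 1/(1 − 0.891 + 0.39) = 1/0.499 ≈ 2.004.
Need ΔY = −£524 billion, so ΔG = ΔY/k = (−£524 billion) × 0.499 ≈ −£261.5 billion.
The government should cut government spending by £261.5 billion.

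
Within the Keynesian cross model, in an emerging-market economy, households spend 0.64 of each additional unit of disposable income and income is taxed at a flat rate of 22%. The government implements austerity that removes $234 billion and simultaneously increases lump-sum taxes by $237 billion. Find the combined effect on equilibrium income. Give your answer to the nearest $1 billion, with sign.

−$770 billion

Expenditure multiplier = 1/(1 − c(1−t)) = 1/(1 − 0.64×0.78) = 1/0.5008 ≈ 1.997.
ΔG contributes k·ΔG = (−$234 billion) / 0.5008 ≈ −$467.3 billion.
ΔT of +$237 billion changes first-round spending by −c·ΔT = −$151.68 billion, contributing k·(−c·ΔT) = (−$151.68 billion) / 0.5008 ≈ −$302.9 billion.
Net ΔY = k(ΔG − c·ΔT) = (−$385.68 billion) / 0.5008 ≈ −$770 billion.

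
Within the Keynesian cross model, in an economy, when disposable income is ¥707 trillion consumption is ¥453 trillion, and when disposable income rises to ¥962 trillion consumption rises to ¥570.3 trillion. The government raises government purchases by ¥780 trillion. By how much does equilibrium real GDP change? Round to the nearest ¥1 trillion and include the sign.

MPC = ΔC/ΔYd = (570.3 − 453)/(962 − 707) = 117.3/255 = 0.46.
Spending multiplier = 1/(1 − MPC) = 1/(1 − 0.46) = 1/0.54 ≈ 1.852.
ΔY = k × ΔG = (+¥780 trillion) / 0.54 ≈ +¥1,444 trillion.

+¥1,444 trillion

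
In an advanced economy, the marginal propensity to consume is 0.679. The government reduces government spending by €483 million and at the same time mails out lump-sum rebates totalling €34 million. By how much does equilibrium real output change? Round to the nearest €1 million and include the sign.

Expenditure multiplier = 1/(1 − MPC) = 1/(1 − 0.679) = 1/0.321 ≈ 3.115.
ΔG contributes k·ΔG = (−€483 million) / 0.321 ≈ −€1,504.7 million.
ΔT of −€34 million changes first-round spending by −c·ΔT = +€23.086 million, contributing k·(−c·ΔT) = (+€23.086 million) / 0.321 ≈ +€71.9 million.
Net ΔY = k(ΔG − c·ΔT) = (−€459.914 million) / 0.321 ≈ −€1,433 million.

−€1,433 million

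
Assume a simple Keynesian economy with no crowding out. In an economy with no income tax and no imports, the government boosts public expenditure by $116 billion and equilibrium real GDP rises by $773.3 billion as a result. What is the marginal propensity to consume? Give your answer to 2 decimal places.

Implied spending multiplier k = ΔY/ΔG = 773.3/116 ≈ 6.6664.
Since k = 1/(1 − MPC), MPC = 1 − 1/k = 1 − ΔG/ΔY = 1 − 116/773.3 ≈ 0.85.

0.85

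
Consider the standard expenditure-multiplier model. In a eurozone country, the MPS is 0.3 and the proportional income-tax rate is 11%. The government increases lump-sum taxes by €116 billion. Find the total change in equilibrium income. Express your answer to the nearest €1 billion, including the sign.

MPC = 1 − MPS = 1 − 0.3 = 0.7.
A lump-sum tax change of +€116 billion shifts disposable income by −€116 billion; first-round consumption changes by −c × ΔT = −0.7 × (+€116 billion) = −€81.2 billion.
Expenditure multiplier = 1/(1 − c(1−t)) = 1/(1 − 0.7×0.89) = 1/0.377 ≈ 2.653.
The tax multiplier is −c × k ≈ −1.857, so ΔY = k × (−c·ΔT) = (−€81.2 billion) / 0.377 ≈ −€215 billion.

−€215 billion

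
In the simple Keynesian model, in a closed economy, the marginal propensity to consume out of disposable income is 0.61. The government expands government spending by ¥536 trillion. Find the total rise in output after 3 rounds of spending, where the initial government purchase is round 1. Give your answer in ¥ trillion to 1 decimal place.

Round 1 adds ΔG = ¥536 trillion; each later round is MPC = 0.61 times the previous.
After 3 rounds: 536 + 326.96 + 199.4456 = ΔG·(1 − c^3)/(1 − c) = 536 × (1 − 0.226981)/0.39 ≈ ¥1,062.4 trillion.

¥1,062.4 trillion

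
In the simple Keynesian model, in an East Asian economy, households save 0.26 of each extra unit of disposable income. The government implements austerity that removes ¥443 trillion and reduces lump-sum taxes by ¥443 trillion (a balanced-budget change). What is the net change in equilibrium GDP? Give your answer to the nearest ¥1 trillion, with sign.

MPC = 1 − MPS = 1 − 0.26 = 0.74.
Expenditure multiplier = 1/(1 − MPC) = 1/(1 − 0.74) = 1/0.26 ≈ 3.846.
ΔG contributes k·ΔG = (−¥443 trillion) / 0.26 ≈ −¥1,703.8 trillion.
ΔT of −¥443 trillion changes first-round spending by −c·ΔT = +¥327.82 trillion, contributing k·(−c·ΔT) = (+¥327.82 trillion) / 0.26 ≈ +¥1,260.8 trillion.
With ΔG = ΔT and no other leakages, the balanced-budget multiplier is 1, so ΔY = ΔG = −¥443 trillion.

−¥443 trillion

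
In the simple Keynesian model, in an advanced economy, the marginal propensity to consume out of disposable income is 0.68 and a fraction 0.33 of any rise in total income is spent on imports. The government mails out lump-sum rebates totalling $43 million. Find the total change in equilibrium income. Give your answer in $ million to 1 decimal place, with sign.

A lump-sum tax change of −$43 million shifts disposable income by +$43 million; first-round consumption changes by −c × ΔT = −0.68 × (−$43 million) = +$29.24 million.
Expenditure multiplier = 1/(1 − c + m) = 1/(1 − 0.68 + 0.33) = 1/0.65 ≈ 1.538.
The tax multiplier is −c × k ≈ −1.046, so ΔY = k × (−c·ΔT) = (+$29.24 million) / 0.65 ≈ +$45 million.

+$45.0 million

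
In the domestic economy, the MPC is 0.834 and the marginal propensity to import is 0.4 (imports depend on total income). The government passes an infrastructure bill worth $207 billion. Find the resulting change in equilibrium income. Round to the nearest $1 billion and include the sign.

+$366 billion

Spending multiplier = 1/(1 − c + m) = 1/(1 − 0.834 + 0.4) = 1/0.566 ≈ 1.767.
ΔY = k × ΔG = (+$207 billion) / 0.566 ≈ +$366 billion.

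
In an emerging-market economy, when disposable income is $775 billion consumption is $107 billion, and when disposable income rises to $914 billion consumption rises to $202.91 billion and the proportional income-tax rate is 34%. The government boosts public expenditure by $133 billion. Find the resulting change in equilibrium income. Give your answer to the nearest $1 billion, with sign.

+$244 billion

MPC = ΔC/ΔYd = (202.91 − 107)/(914 − 775) = 95.91/139 = 0.69.
Government-spending multiplier = 1/(1 − c(1−t)) = 1/(1 − 0.69×0.66) = 1/0.5446 ≈ 1.836.
ΔY = k × ΔG = (+$133 billion) / 0.5446 ≈ +$244 billion.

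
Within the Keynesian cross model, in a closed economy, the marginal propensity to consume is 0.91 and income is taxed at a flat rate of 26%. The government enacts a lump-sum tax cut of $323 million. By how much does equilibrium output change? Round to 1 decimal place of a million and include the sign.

+$900.0 million

A lump-sum tax change of −$323 million shifts disposable income by +$323 million; first-round consumption changes by −c × ΔT = −0.91 × (−$323 million) = +$293.93 million.
Expenditure multiplier = 1/(1 − c(1−t)) = 1/(1 − 0.91×0.74) = 1/0.3266 ≈ 3.062.
The tax multiplier is −c × k ≈ −2.786, so ΔY = k × (−c·ΔT) = (+$293.93 million) / 0.3266 ≈ +$900 million.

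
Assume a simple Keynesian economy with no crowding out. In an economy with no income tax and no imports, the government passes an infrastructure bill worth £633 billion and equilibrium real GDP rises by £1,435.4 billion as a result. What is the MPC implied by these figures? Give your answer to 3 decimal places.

Implied spending multiplier k = ΔY/ΔG = 1,435.4/633 ≈ 2.2676.
Since k = 1/(1 − MPC), MPC = 1 − 1/k = 1 − ΔG/ΔY = 1 − 633/1,435.4 ≈ 0.559.

0.559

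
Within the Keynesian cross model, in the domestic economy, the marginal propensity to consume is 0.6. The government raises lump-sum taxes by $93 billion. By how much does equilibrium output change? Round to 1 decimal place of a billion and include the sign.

A lump-sum tax change of +$93 billion shifts disposable income by −$93 billion; first-round consumption changes by −c × ΔT = −0.6 × (+$93 billion) = −$55.8 billion.
Expenditure multiplier = 1/(1 − MPC) = 1/(1 − 0.6) = 1/0.4 = 2.5.
The tax multiplier is −c × k = −1.5, so ΔY = k × (−c·ΔT) = (−$55.8 billion) / 0.4 = −$139.5 billion.

−$139.5 billion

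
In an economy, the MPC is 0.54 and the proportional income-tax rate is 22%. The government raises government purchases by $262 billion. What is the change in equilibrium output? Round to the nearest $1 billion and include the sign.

Expenditure multiplier = 1/(1 − c(1−t)) = 1/(1 − 0.54×0.78) = 1/0.5788 ≈ 1.728.
ΔY = k × ΔG = (+$262 billion) / 0.5788 ≈ +$453 billion.

+$453 billion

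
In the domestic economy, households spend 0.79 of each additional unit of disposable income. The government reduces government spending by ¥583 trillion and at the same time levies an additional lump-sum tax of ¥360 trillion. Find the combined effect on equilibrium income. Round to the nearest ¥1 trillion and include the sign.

−¥4,130 trillion

Expenditure multiplier = 1/(1 − MPC) = 1/(1 − 0.79) = 1/0.21 ≈ 4.762.
ΔG contributes k·ΔG = (−¥583 trillion) / 0.21 ≈ −¥2,776.2 trillion.
ΔT of +¥360 trillion changes first-round spending by −c·ΔT = −¥284.4 trillion, contributing k·(−c·ΔT) = (−¥284.4 trillion) / 0.21 ≈ −¥1,354.3 trillion.
Net ΔY = k(ΔG − c·ΔT) = (−¥867.4 trillion) / 0.21 ≈ −¥4,130 trillion.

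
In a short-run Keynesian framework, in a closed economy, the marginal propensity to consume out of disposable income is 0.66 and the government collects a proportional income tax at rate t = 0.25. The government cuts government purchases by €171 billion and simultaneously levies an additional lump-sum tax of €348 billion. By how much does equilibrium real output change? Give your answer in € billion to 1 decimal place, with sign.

Expenditure multiplier = 1/(1 − c(1−t)) = 1/(1 − 0.66×0.75) = 1/0.505 ≈ 1.98.
ΔG contributes k·ΔG = (−€171 billion) / 0.505 ≈ −€338.6 billion.
ΔT of +€348 billion changes first-round spending by −c·ΔT = −€229.68 billion, contributing k·(−c·ΔT) = (−€229.68 billion) / 0.505 ≈ −€454.8 billion.
Net ΔY = k(ΔG − c·ΔT) = (−€400.68 billion) / 0.505 ≈ −€793.4 billion.

−€793.4 billion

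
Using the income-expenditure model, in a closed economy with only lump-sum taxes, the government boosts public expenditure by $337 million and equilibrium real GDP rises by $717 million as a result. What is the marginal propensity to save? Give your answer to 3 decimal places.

Implied spending multiplier k = ΔY/ΔG = 717/337 ≈ 2.1276.
Since k = 1/(1 − MPC), MPC = 1 − 1/k = 1 − ΔG/ΔY = 1 − 337/717 ≈ 0.530.
MPS = 1 − MPC = 0.470.

0.470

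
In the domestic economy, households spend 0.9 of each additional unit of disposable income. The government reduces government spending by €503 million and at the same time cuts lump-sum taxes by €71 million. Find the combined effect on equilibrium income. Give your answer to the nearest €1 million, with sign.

Expenditure multiplier = 1/(1 − MPC) = 1/(1 − 0.9) = 1/0.1 = 10.
ΔG contributes k·ΔG = (−€503 million) / 0.1 = −€5,030 million.
ΔT of −€71 million changes first-round spending by −c·ΔT = +€63.9 million, contributing k·(−c·ΔT) = (+€63.9 million) / 0.1 = +€639 million.
Net ΔY = k(ΔG − c·ΔT) = (−€439.1 million) / 0.1 = −€4,391 million.

−€4,391 million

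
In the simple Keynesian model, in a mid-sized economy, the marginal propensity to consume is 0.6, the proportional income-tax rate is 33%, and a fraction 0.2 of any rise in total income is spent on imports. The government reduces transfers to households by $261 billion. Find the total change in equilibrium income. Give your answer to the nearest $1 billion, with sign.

−$196 billion

The transfer change shifts disposable income by −$261 billion, so first-round consumption changes by c·ΔTR = 0.6 × (−$261 billion) = −$156.6 billion.
Expenditure multiplier = 1/(1 − c(1−t) + m) = 1/(1 − 0.6×0.67 + 0.2) = 1/0.798 ≈ 1.253.
The transfer multiplier is c × k ≈ 0.752, so ΔY = k × (c·ΔTR) = (−$156.6 billion) / 0.798 ≈ −$196 billion.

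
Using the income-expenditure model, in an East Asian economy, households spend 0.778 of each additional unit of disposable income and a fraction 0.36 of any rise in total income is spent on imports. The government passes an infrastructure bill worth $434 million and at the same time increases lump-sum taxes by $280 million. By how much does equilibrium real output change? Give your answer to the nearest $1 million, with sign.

Expenditure multiplier = 1/(1 − c + m) = 1/(1 − 0.778 + 0.36) = 1/0.582 ≈ 1.718.
ΔG contributes k·ΔG = (+$434 million) / 0.582 ≈ +$745.7 million.
ΔT of +$280 million changes first-round spending by −c·ΔT = −$217.84 million, contributing k·(−c·ΔT) = (−$217.84 million) / 0.582 ≈ −$374.3 million.
Net ΔY = k(ΔG − c·ΔT) = (+$216.16 million) / 0.582 ≈ +$371 million.

+$371 million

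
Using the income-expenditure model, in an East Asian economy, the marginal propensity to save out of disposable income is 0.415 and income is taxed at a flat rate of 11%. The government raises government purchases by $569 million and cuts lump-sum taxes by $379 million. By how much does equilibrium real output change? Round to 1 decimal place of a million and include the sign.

MPC = 1 − MPS = 1 − 0.415 = 0.585.
Expenditure multiplier = 1/(1 − c(1−t)) = 1/(1 − 0.585×0.89) = 1/0.47935 ≈ 2.086.
ΔG contributes k·ΔG = (+$569 million) / 0.47935 ≈ +$1,187 million.
ΔT of −$379 million changes first-round spending by −c·ΔT = +$221.715 million, contributing k·(−c·ΔT) = (+$221.715 million) / 0.47935 ≈ +$462.5 million.
Net ΔY = k(ΔG − c·ΔT) = (+$790.715 million) / 0.47935 ≈ +$1,649.6 million.

+$1,649.6 million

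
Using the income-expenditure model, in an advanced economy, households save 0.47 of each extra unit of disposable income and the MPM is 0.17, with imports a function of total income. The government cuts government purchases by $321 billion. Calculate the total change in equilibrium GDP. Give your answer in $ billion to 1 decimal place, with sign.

MPC = 1 − MPS = 1 − 0.47 = 0.53.
Expenditure multiplier = 1/(1 − c + m) = 1/(1 − 0.53 + 0.17) = 1/0.64 ≈ 1.563.
ΔY = k × ΔG = (−$321 billion) / 0.64 ≈ −$501.6 billion.

−$501.6 billion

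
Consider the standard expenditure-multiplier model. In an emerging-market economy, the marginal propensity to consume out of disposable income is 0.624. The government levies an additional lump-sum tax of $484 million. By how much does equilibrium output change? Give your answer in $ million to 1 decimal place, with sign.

−$803.2 million

A lump-sum tax change of +$484 million shifts disposable income by −$484 million; first-round consumption changes by −c × ΔT = −0.624 × (+$484 million) = −$302.016 million.
Expenditure multiplier = 1/(1 − MPC) = 1/(1 − 0.624) = 1/0.376 ≈ 2.66.
The tax multiplier is −c × k ≈ −1.66, so ΔY = k × (−c·ΔT) = (−$302.016 million) / 0.376 ≈ −$803.2 million.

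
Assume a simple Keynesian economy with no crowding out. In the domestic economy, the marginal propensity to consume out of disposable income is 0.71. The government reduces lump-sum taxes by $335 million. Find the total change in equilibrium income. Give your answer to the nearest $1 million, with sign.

A lump-sum tax change of −$335 million shifts disposable income by +$335 million; first-round consumption changes by −c × ΔT = −0.71 × (−$335 million) = +$237.85 million.
Expenditure multiplier = 1/(1 − MPC) = 1/(1 − 0.71) = 1/0.29 ≈ 3.448.
The tax multiplier is −c × k ≈ −2.448, so ΔY = k × (−c·ΔT) = (+$237.85 million) / 0.29 ≈ +$820 million.

+$820 million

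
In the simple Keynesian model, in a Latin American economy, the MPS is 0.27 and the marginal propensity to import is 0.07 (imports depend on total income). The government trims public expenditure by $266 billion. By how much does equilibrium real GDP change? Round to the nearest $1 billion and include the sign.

−$782 billion

MPC = 1 − MPS = 1 − 0.27 = 0.73.
Government-spending multiplier = 1/(1 − c + m) = 1/(1 − 0.73 + 0.07) = 1/0.34 ≈ 2.941.
ΔY = k × ΔG = (−$266 billion) / 0.34 ≈ −$782 billion.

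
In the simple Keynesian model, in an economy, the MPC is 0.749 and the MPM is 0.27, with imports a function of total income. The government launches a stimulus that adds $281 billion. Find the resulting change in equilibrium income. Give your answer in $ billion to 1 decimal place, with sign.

+$539.3 billion

Expenditure multiplier = 1/(1 − c + m) = 1/(1 − 0.749 + 0.27) = 1/0.521 ≈ 1.919.
ΔY = k × ΔG = (+$281 billion) / 0.521 ≈ +$539.3 billion.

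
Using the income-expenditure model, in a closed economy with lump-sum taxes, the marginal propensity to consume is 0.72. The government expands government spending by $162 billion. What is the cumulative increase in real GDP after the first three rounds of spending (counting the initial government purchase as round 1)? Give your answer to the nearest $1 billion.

$363 billion

Round 1 adds ΔG = $162 billion; each later round is MPC = 0.72 times the previous.
After 3 rounds: 162 + 116.64 + 83.9808 = ΔG·(1 − c^3)/(1 − c) = 162 × (1 − 0.373248)/0.28 ≈ $363 billion.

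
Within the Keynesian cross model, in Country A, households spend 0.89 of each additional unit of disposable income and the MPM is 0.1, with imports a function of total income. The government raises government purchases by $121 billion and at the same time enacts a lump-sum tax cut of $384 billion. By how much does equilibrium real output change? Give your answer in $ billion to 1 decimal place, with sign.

Expenditure multiplier = 1/(1 − c + m) = 1/(1 − 0.89 + 0.1) = 1/0.21 ≈ 4.762.
ΔG contributes k·ΔG = (+$121 billion) / 0.21 ≈ +$576.2 billion.
ΔT of −$384 billion changes first-round spending by −c·ΔT = +$341.76 billion, contributing k·(−c·ΔT) = (+$341.76 billion) / 0.21 ≈ +$1,627.4 billion.
Net ΔY = k(ΔG − c·ΔT) = (+$462.76 billion) / 0.21 ≈ +$2,203.6 billion.

+$2,203.6 billion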